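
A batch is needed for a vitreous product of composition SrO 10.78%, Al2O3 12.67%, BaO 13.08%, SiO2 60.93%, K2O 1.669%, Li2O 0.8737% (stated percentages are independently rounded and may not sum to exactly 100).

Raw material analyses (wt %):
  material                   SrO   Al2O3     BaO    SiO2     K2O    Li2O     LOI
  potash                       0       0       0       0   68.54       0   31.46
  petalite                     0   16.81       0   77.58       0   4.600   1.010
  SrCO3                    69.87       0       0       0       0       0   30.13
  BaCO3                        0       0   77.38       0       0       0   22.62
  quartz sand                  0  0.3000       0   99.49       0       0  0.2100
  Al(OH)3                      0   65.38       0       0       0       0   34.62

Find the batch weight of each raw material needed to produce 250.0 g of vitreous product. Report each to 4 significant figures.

Batch per 250.0 g vitreous product:
  potash: 6.088 g
  petalite: 47.48 g
  SrCO3: 38.57 g
  BaCO3: 42.26 g
  quartz sand: 116.1 g
  Al(OH)3: 35.71 g
Total batch = 286.2 g; LOI loss = 36.18 g; yield = 87.36%

Values along the way are shown, rounded to four significant figures, as written; every computation carries full float precision at all times. Exactly one rounding lands on each reported value — the derived quantities, which include glass mass, the totals, the six compositions, yield, ignition loss, are carried at exact precision, as written in problem or answer, starting from the weights per 250.0 g of glass.
Per-oxide target masses for 250.0 g vitreous product:
  SrO: 10.78% × 250.0 = 26.95 g
  Al2O3: 12.67% × 250.0 = 31.68 g
  BaO: 13.08% × 250.0 = 32.70 g
  SiO2: 60.93% × 250.0 = 152.3 g
  K2O: 1.669% × 250.0 = 4.172 g
  Li2O: 0.8737% × 250.0 = 2.184 g
A balance pass over the oxides, from the weights as reported, relative to the basis at hand (oxide sums agree with the targets up to rounding of the answer):
  SrO: 38.57·0.6987 = 26.95 g (target 26.95 g)
  Al2O3: 47.48·0.1681 + 116.1·0.003000 + 35.71·0.6538 = 31.68 g (target 31.68 g)
  BaO: 42.26·0.7738 = 32.70 g (target 32.70 g)
  SiO2: 47.48·0.7758 + 116.1·0.9949 = 152.3 g (target 152.3 g)
  K2O: 6.088·0.6854 = 4.173 g (target 4.172 g)
  Li2O: 47.48·0.04600 = 2.184 g (target 2.184 g)
Glass mass check: total batch − LOI = 250.0 g (targets for the oxides total 250.0 g; with the basis standing at 250.0 g — any gap is answer rounding).
Summing the batch: Σ batch = 286.2 g; loss to ignition Σ batch·LOI = 36.18 g; yield, glass over the total, = 87.36%.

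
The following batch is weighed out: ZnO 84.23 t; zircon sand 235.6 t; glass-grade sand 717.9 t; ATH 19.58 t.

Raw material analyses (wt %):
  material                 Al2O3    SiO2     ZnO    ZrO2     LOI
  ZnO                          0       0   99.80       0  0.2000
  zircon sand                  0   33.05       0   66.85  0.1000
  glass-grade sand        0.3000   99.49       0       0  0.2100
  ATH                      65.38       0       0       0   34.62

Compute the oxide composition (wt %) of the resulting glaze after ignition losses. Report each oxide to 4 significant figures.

Intermediates are displayed (rounded to four significant figures) within the worked lines. Every computation carries full float precision through the solve — each reported figure is rounded once only — all derived quantities are recomputed at full float precision (totals, LOI, four oxide percentages, net glass mass, yield) starting from the weights on 1049 t of glass as given in problem or answer.
Delivered oxide masses:
  Al2O3: 717.9·0.003000 + 19.58·0.6538 = 14.96 t
  SiO2: 235.6·0.3305 + 717.9·0.9949 = 792.1 t
  ZnO: 84.23·0.9980 = 84.06 t
  ZrO2: 235.6·0.6685 = 157.5 t
LOI: 84.23·0.002000 + 235.6·0.001000 + 717.9·0.002100 + 19.58·0.3462 = 8.690 t
batch − LOI leaves glass = 1057 − 8.690 = 1049 t (matching Σ of the oxides)
each wt % is 100 × oxide ÷ glass

Glass mass = 1049 t (batch 1057 − LOI 8.690).
Composition: Al2O3 1.426%, SiO2 75.54%, ZnO 8.016%, ZrO2 15.02%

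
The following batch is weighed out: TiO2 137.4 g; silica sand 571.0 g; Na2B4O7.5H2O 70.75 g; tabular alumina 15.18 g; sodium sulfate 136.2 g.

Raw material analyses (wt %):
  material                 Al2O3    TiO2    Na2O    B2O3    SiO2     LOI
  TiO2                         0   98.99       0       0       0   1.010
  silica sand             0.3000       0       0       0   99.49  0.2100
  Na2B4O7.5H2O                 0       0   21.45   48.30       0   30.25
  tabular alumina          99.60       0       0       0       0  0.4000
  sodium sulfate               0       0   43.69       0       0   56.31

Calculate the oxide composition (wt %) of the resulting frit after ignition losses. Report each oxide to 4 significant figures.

In-progress results are shown rounded to 4 significant figures when written out. Every computation carries full precision through the solve. A single rounding yields each reported figure; the derived quantities (ignition loss, the yield, glass mass, five oxide percentages, totals) are computed at full precision from the weighed amounts per 829.8 g of glass, exactly as printed in problem or answer.
Delivered oxide masses:
  Al2O3: 571.0·0.003000 + 15.18·0.9960 = 16.83 g
  TiO2: 137.4·0.9899 = 136.0 g
  Na2O: 70.75·0.2145 + 136.2·0.4369 = 74.68 g
  B2O3: 70.75·0.4830 = 34.17 g
  SiO2: 571.0·0.9949 = 568.1 g
LOI: 137.4·0.01010 + 571.0·0.002100 + 70.75·0.3025 + 15.18·0.004000 + 136.2·0.5631 = 100.7 g
Glass mass = batch − LOI = 930.5 − 100.7 = 829.8 g (= the summed oxide contributions)
wt % = oxide mass / glass mass × 100

Glass mass = 829.8 g (batch 930.5 − LOI 100.7).
Composition: Al2O3 2.029%, TiO2 16.39%, Na2O 9.000%, B2O3 4.118%, SiO2 68.46%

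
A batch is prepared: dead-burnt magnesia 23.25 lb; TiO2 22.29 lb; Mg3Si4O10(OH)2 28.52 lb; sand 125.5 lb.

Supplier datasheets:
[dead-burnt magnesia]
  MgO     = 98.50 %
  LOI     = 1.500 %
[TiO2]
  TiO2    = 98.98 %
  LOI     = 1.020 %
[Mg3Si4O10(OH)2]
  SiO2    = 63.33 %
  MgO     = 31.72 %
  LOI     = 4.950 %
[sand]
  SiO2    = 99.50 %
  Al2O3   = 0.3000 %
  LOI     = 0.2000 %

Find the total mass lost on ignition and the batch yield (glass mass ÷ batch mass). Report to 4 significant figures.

LOI loss = 2.239 lb; glass = 197.3 lb; yield = 98.88%

Exact precision is maintained through every step — values along the way appear, rounded to four significant figures, as written; each reported result takes just one rounding — the derived quantities (four oxide percentages, the totals, net glass mass, ignition loss, the yield) are rebuilt at full precision using the weight values per 197.3 lb of glass, precisely as stated by the problem or answer text.
LOI of each material in turn:
  dead-burnt magnesia: 23.25 × 0.01500 = 0.3488 lb
  TiO2: 22.29 × 0.01020 = 0.2274 lb
  Mg3Si4O10(OH)2: 28.52 × 0.04950 = 1.412 lb
  sand: 125.5 × 0.002000 = 0.2510 lb
Total LOI = 2.239 lb
Glass = batch − LOI = 199.6 − 2.239 = 197.3 lb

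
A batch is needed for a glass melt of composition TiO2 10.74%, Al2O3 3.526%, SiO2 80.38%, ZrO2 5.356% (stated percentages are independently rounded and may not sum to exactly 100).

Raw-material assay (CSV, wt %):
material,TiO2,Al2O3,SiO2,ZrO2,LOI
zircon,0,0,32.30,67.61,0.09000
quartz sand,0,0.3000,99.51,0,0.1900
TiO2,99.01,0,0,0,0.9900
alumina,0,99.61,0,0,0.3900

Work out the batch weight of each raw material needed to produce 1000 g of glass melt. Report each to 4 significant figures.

Each numeric step keeps full float precision at each step — the intermediate values are rounded to 4 significant digits when quoted; a single rounding completes every reported figure — all derived quantities are computed in full precision (the four compositions, the totals, the yield, ignition loss, net glass mass) using the weight values on 1000 g of glass exactly as shown in problem or answer.
Target masses of each oxide per 1000 g glass melt:
  TiO2: 10.74% × 1000 = 107.4 g
  Al2O3: 3.526% × 1000 = 35.26 g
  SiO2: 80.38% × 1000 = 803.8 g
  ZrO2: 5.356% × 1000 = 53.56 g
Verifying the oxide balance from the weights as reported, relative to the basis at hand (sums match the target masses once rounding is allowed for):
  TiO2: 108.5·0.9901 = 107.4 g (target 107.4 g)
  Al2O3: 782.0·0.003000 + 33.04·0.9961 = 35.26 g (target 35.26 g)
  SiO2: 79.22·0.3230 + 782.0·0.9951 = 803.8 g (target 803.8 g)
  ZrO2: 79.22·0.6761 = 53.56 g (target 53.56 g)
Auditing the glass mass value: batch total minus LOI = 1000 g (the targets, summed, come to 1000 g; the stated basis being 1000 g — any gap is answer rounding).
Summing the batch: Σ batch = 1003 g; LOI removed, Σ of batch·LOI: 2.760 g; as yield: glass ÷ batch → 99.72%.

Batch per 1000 g glass melt:
  zircon: 79.22 g
  quartz sand: 782.0 g
  TiO2: 108.5 g
  alumina: 33.04 g
Total batch = 1003 g; LOI loss = 2.760 g; yield = 99.72%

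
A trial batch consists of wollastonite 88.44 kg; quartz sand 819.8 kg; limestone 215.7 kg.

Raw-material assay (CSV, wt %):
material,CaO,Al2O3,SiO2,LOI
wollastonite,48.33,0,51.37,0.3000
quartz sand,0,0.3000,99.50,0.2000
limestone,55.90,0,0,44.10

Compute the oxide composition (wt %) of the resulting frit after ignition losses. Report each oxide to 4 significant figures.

Intermediates are printed rounded to 4 significant figures when written out — all arithmetic runs at full precision from first step to last. Exactly one rounding goes into every reported value — the derived quantities, including ignition loss, net glass mass, the totals, the three compositions, the yield, are computed starting from the weights on 1027 kg of glass in full precision, exactly as shown in the problem or the answer.
Mass of each oxide from the mix:
  CaO: 88.44·0.4833 + 215.7·0.5590 = 163.3 kg
  Al2O3: 819.8·0.003000 = 2.459 kg
  SiO2: 88.44·0.5137 + 819.8·0.9950 = 861.1 kg
LOI: 88.44·0.003000 + 819.8·0.002000 + 215.7·0.4410 = 97.03 kg
Net of LOI, the glass mass = 1124 − 97.03 = 1027 kg (the oxide masses sum to this)
oxide / glass × 100 gives the wt %

Glass mass = 1027 kg (batch 1124 − LOI 97.03).
Composition: CaO 15.90%, Al2O3 0.2395%, SiO2 83.86%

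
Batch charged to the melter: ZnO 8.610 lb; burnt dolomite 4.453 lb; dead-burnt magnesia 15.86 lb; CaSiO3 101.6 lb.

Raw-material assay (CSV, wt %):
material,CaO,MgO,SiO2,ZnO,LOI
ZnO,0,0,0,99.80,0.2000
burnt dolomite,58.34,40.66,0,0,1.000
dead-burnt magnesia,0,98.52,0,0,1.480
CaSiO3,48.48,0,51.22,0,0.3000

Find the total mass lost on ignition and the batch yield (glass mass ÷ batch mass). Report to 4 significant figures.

LOI loss = 0.6013 lb; glass = 129.9 lb; yield = 99.54%

Full float precision is kept at every stage. Mid-chain values are displayed (rounded to 4 significant figures) in the working — every reported figure sees exactly one rounding; the derived quantities (the yield, totals, ignition loss, net glass mass, four oxide percentages) are rebuilt in full float precision from the batch weights on 129.9 lb of glass, as given in the question or the answer.
Loss on ignition, line by line:
  ZnO: 8.610 × 0.002000 = 0.01722 lb
  burnt dolomite: 4.453 × 0.01000 = 0.04453 lb
  dead-burnt magnesia: 15.86 × 0.01480 = 0.2347 lb
  CaSiO3: 101.6 × 0.003000 = 0.3048 lb
Total LOI = 0.6013 lb
Glass = batch − LOI = 130.5 − 0.6013 = 129.9 lb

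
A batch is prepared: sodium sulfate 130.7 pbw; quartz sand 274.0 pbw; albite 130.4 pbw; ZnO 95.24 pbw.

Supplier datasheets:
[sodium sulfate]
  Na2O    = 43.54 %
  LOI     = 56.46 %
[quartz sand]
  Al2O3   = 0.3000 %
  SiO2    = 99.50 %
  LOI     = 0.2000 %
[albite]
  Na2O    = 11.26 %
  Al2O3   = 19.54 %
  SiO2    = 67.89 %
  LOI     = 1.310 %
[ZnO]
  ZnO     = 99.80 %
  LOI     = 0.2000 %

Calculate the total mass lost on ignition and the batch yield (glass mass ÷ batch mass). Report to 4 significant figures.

LOI loss = 76.24 pbw; glass = 554.1 pbw; yield = 87.90%

All arithmetic runs at exact precision through the solve — values along the way are displayed (rounded to four significant digits) alongside each step — every reported result includes exactly one rounding; derived quantities, which include the yield, LOI, net glass mass, the four compositions, totals, are recomputed in exact precision, as set out in the problem or the answer, from the weighed amounts for 554.1 pbw of glass.
Material-by-material LOI:
  sodium sulfate: 130.7 × 0.5646 = 73.79 pbw
  quartz sand: 274.0 × 0.002000 = 0.5480 pbw
  albite: 130.4 × 0.01310 = 1.708 pbw
  ZnO: 95.24 × 0.002000 = 0.1905 pbw
Total LOI = 76.24 pbw
Glass = batch − LOI = 630.3 − 76.24 = 554.1 pbw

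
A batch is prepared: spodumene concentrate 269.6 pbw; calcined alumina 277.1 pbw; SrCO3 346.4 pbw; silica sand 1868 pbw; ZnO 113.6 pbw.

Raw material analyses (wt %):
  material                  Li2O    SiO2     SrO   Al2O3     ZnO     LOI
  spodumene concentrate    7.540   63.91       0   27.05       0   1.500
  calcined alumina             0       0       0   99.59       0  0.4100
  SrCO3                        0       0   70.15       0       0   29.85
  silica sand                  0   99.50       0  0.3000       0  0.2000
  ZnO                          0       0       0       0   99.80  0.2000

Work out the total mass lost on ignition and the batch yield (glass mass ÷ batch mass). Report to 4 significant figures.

LOI loss = 112.5 pbw; glass = 2762 pbw; yield = 96.09%

The whole derivation keeps exact precision end to end — mid-chain values appear with 4-significant-figure rounding on the page; every reported value includes exactly one rounding — derived quantities are computed from the weighed amounts at 2762 pbw of glass at full float precision (the five compositions, the totals, yield, LOI, net glass mass), exactly as shown in the problem or the answer.
Each material's LOI contribution:
  spodumene concentrate: 269.6 × 0.01500 = 4.044 pbw
  calcined alumina: 277.1 × 0.004100 = 1.136 pbw
  SrCO3: 346.4 × 0.2985 = 103.4 pbw
  silica sand: 1868 × 0.002000 = 3.736 pbw
  ZnO: 113.6 × 0.002000 = 0.2272 pbw
Total LOI = 112.5 pbw
Glass = batch − LOI = 2875 − 112.5 = 2762 pbw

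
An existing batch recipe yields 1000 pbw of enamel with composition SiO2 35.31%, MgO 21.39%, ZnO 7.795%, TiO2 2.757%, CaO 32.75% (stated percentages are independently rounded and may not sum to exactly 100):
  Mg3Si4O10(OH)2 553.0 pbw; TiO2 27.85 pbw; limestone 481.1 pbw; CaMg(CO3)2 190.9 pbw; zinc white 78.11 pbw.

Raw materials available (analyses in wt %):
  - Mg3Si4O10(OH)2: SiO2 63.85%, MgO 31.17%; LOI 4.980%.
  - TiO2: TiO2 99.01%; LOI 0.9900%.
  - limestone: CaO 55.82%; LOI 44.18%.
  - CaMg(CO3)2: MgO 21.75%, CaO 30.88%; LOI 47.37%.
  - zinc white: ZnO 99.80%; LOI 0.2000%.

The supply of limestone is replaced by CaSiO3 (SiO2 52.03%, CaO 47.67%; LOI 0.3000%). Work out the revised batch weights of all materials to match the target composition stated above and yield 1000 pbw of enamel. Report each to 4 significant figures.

Revised batch per 1000 pbw enamel:
  Mg3Si4O10(OH)2: 291.7 pbw
  TiO2: 27.85 pbw
  CaSiO3: 320.7 pbw
  CaMg(CO3)2: 565.5 pbw
  zinc white: 78.11 pbw
Total batch = 1284 pbw; LOI loss = 283.8 pbw

Each numeric step keeps full precision through every step. The intermediate values are shown (rounded to four significant figures) between the steps. Every reported number carries a single rounding. The derived quantities are computed using the weight values on 1000 pbw of glass in full precision (LOI, totals, five oxide percentages, net glass mass, yield) as quoted within either problem or answer.
The oxide mass targets at 1000 pbw enamel:
  SiO2: 35.31% × 1000 = 353.1 pbw
  MgO: 21.39% × 1000 = 213.9 pbw
  ZnO: 7.795% × 1000 = 77.95 pbw
  TiO2: 2.757% × 1000 = 27.57 pbw
  CaO: 32.75% × 1000 = 327.5 pbw
Oxide-by-oxide audit from the weights as reported, under the basis named above (every target is met by its sum once rounding is allowed for):
  SiO2: 291.7·0.6385 + 320.7·0.5203 = 353.1 pbw (target 353.1 pbw)
  MgO: 291.7·0.3117 + 565.5·0.2175 = 213.9 pbw (target 213.9 pbw)
  ZnO: 78.11·0.9980 = 77.95 pbw (target 77.95 pbw)
  TiO2: 27.85·0.9901 = 27.57 pbw (target 27.57 pbw)
  CaO: 320.7·0.4767 + 565.5·0.3088 = 327.5 pbw (target 327.5 pbw)
Auditing the glass mass value: total batch − LOI = 1000 pbw (summing oxide targets gives 1000 pbw; versus the stated basis of 1000 pbw — gaps are rounding artifacts).
Total batch = Σ batch = 1284 pbw; LOI removed, Σ of batch·LOI: 283.8 pbw; yield = glass ÷ total batch = 77.89%.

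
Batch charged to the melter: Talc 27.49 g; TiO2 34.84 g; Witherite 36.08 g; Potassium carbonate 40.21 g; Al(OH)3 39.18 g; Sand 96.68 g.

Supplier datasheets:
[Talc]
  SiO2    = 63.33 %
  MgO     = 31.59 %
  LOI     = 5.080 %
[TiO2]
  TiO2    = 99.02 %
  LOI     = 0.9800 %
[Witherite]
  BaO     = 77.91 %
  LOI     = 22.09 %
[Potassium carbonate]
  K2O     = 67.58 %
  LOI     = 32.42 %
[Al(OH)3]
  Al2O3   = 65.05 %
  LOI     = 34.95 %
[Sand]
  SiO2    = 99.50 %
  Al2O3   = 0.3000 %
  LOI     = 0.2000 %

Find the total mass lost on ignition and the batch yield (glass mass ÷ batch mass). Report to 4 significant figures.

Working values are printed (rounded to 4 significant digits) when written out — all arithmetic carries full precision end to end. Exactly one rounding lands on each reported value; all derived quantities, including totals, ignition loss, yield, glass mass, six oxide percentages, are rebuilt from the weighed amounts at 237.8 g of glass at exact precision, precisely as stated by problem or answer.
Material-by-material LOI:
  Talc: 27.49 × 0.05080 = 1.396 g
  TiO2: 34.84 × 0.009800 = 0.3414 g
  Witherite: 36.08 × 0.2209 = 7.970 g
  Potassium carbonate: 40.21 × 0.3242 = 13.04 g
  Al(OH)3: 39.18 × 0.3495 = 13.69 g
  Sand: 96.68 × 0.002000 = 0.1934 g
Total LOI = 36.63 g
Glass = batch − LOI = 274.5 − 36.63 = 237.8 g

LOI loss = 36.63 g; glass = 237.8 g; yield = 86.65%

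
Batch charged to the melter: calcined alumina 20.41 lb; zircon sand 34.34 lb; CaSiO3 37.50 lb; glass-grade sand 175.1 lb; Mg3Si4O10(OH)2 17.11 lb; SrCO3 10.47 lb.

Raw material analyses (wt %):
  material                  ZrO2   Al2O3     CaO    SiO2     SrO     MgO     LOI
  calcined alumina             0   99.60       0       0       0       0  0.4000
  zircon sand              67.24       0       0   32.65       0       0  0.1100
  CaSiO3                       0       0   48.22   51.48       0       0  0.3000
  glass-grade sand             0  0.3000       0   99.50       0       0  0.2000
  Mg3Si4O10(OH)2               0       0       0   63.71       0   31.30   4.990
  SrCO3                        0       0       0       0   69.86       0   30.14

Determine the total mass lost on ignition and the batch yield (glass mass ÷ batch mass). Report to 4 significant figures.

In-progress results are shown (rounded to four significant figures) between the steps. Every computation holds full float precision from first step to last — exactly one rounding lands on every reported figure. The derived quantities are re-derived in exact precision (the totals, net glass mass, six oxide percentages, LOI, the yield) from the weighed amounts on 290.3 lb of glass, as quoted within the problem or answer text.
Each material's LOI contribution:
  calcined alumina: 20.41 × 0.004000 = 0.08164 lb
  zircon sand: 34.34 × 0.001100 = 0.03777 lb
  CaSiO3: 37.50 × 0.003000 = 0.1125 lb
  glass-grade sand: 175.1 × 0.002000 = 0.3502 lb
  Mg3Si4O10(OH)2: 17.11 × 0.04990 = 0.8538 lb
  SrCO3: 10.47 × 0.3014 = 3.156 lb
Total LOI = 4.592 lb
Glass = batch − LOI = 294.9 − 4.592 = 290.3 lb

LOI loss = 4.592 lb; glass = 290.3 lb; yield = 98.44%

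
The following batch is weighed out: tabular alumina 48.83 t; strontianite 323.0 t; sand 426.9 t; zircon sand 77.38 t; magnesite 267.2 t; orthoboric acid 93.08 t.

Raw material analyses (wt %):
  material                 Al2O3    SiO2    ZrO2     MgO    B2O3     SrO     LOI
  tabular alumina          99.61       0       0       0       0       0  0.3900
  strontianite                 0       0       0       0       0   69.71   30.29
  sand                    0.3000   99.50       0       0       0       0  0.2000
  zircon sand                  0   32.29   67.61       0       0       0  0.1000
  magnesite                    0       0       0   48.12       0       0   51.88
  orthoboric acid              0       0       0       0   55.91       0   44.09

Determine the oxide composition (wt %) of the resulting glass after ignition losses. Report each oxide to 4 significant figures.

In-progress results appear rounded off to 4 significant figures on the page; all arithmetic keeps exact precision throughout — each reported value is rounded only once; all derived quantities are rebuilt from the weighed amounts at 957.8 t of glass at full precision (totals, the six compositions, ignition loss, net glass mass, the yield), as given in question or answer.
Delivered oxide masses:
  Al2O3: 48.83·0.9961 + 426.9·0.003000 = 49.92 t
  SiO2: 426.9·0.9950 + 77.38·0.3229 = 449.8 t
  ZrO2: 77.38·0.6761 = 52.32 t
  MgO: 267.2·0.4812 = 128.6 t
  B2O3: 93.08·0.5591 = 52.04 t
  SrO: 323.0·0.6971 = 225.2 t
LOI: 48.83·0.003900 + 323.0·0.3029 + 426.9·0.002000 + 77.38·0.001000 + 267.2·0.5188 + 93.08·0.4409 = 278.6 t
Resulting glass, batch − LOI: 1236 − 278.6 = 957.8 t (consistent with Σ oxide mass)
oxide / glass × 100 gives the wt %

Glass mass = 957.8 t (batch 1236 − LOI 278.6).
Composition: Al2O3 5.212%, SiO2 46.96%, ZrO2 5.462%, MgO 13.42%, B2O3 5.434%, SrO 23.51%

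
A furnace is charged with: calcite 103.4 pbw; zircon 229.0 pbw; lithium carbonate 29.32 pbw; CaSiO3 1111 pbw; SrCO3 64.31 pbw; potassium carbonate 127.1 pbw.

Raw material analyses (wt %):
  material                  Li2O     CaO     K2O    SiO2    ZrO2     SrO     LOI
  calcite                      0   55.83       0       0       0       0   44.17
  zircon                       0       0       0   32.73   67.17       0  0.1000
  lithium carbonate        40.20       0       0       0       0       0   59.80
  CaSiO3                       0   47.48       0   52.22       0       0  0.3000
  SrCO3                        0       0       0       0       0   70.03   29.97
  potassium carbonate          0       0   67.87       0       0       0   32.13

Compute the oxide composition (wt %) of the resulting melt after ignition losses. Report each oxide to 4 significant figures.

Working values are shown rounded to four significant figures as written. The whole derivation maintains full float precision end to end — every reported value is rounded only once — derived quantities, which include LOI, glass mass, six oxide percentages, the totals, the yield, are re-derived at full float precision, exactly as shown in problem or answer, using the weight values per 1537 pbw of glass.
Oxide masses out of the charge:
  Li2O: 29.32·0.4020 = 11.79 pbw
  CaO: 103.4·0.5583 + 1111·0.4748 = 585.2 pbw
  K2O: 127.1·0.6787 = 86.26 pbw
  SiO2: 229.0·0.3273 + 1111·0.5222 = 655.1 pbw
  ZrO2: 229.0·0.6717 = 153.8 pbw
  SrO: 64.31·0.7003 = 45.04 pbw
LOI: 103.4·0.4417 + 229.0·0.001000 + 29.32·0.5980 + 1111·0.003000 + 64.31·0.2997 + 127.1·0.3213 = 126.9 pbw
Resulting glass, batch − LOI: 1664 − 126.9 = 1537 pbw (equal to the oxide-mass sum)
percent by weight: oxide/glass ×100

Glass mass = 1537 pbw (batch 1664 − LOI 126.9).
Composition: Li2O 0.7667%, CaO 38.07%, K2O 5.611%, SiO2 42.62%, ZrO2 10.01%, SrO 2.930%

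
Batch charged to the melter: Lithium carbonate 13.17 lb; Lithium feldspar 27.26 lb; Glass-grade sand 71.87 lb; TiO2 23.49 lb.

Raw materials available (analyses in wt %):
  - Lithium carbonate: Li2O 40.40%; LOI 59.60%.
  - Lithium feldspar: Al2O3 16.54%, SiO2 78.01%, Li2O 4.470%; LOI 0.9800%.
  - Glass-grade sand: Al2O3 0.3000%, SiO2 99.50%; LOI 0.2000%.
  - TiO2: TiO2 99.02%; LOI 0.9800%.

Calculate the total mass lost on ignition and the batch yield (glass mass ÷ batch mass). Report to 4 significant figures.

LOI loss = 8.490 lb; glass = 127.3 lb; yield = 93.75%

Mid-chain values are printed rounded to 4 significant figures on the page. The whole derivation runs at full precision end to end. A single rounding finalizes every reported value. All derived quantities, including glass mass, LOI, the yield, four oxide percentages, the totals, are recomputed using the weight values at 127.3 lb of glass at exact precision, exactly as shown in the problem or the answer.
Ignition loss by material:
  Lithium carbonate: 13.17 × 0.5960 = 7.849 lb
  Lithium feldspar: 27.26 × 0.009800 = 0.2671 lb
  Glass-grade sand: 71.87 × 0.002000 = 0.1437 lb
  TiO2: 23.49 × 0.009800 = 0.2302 lb
Total LOI = 8.490 lb
Glass = batch − LOI = 135.8 − 8.490 = 127.3 lb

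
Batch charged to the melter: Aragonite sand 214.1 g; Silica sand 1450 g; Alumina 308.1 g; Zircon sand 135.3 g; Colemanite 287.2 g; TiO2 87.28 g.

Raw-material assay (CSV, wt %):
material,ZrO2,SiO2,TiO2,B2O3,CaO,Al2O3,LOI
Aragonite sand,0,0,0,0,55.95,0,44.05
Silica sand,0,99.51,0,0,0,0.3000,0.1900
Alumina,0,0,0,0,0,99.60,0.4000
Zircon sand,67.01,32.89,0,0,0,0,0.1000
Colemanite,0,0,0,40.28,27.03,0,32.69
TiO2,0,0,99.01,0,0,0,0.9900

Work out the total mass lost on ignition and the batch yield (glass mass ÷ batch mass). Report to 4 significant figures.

In-progress results are printed, rounded to 4 significant digits, alongside each step; the whole derivation holds full precision at every stage. A single rounding completes each reported result — derived quantities (ignition loss, the totals, net glass mass, the yield, six oxide percentages) are recomputed in full precision using the weight values for 2289 g of glass, as quoted within the problem or the answer.
Each material's LOI contribution:
  Aragonite sand: 214.1 × 0.4405 = 94.31 g
  Silica sand: 1450 × 0.001900 = 2.755 g
  Alumina: 308.1 × 0.004000 = 1.232 g
  Zircon sand: 135.3 × 0.001000 = 0.1353 g
  Colemanite: 287.2 × 0.3269 = 93.89 g
  TiO2: 87.28 × 0.009900 = 0.8641 g
Total LOI = 193.2 g
Glass = batch − LOI = 2482 − 193.2 = 2289 g

LOI loss = 193.2 g; glass = 2289 g; yield = 92.22%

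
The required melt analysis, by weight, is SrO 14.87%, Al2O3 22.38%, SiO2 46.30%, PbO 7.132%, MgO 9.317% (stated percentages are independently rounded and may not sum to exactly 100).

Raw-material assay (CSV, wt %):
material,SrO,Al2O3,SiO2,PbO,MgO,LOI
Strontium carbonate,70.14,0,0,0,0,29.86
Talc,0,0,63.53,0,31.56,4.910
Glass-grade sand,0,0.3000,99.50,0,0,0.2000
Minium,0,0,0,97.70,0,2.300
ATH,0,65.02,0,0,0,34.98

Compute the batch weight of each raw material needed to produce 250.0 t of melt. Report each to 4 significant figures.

Batch per 250.0 t melt:
  Strontium carbonate: 53.00 t
  Talc: 73.80 t
  Glass-grade sand: 69.21 t
  Minium: 18.25 t
  ATH: 85.73 t
Total batch = 300.0 t; LOI loss = 50.00 t; yield = 83.33%

Exact precision is carried in every operation; mid-chain values are rounded to 4 significant figures when displayed; every reported value is rounded exactly once — the derived quantities, which include the five compositions, LOI, yield, net glass mass, totals, are rebuilt at exact precision, as written in the question or the answer, starting from the weights on 250.0 t of glass.
Target oxide masses per 250.0 t melt:
  SrO: 14.87% × 250.0 = 37.17 t
  Al2O3: 22.38% × 250.0 = 55.95 t
  SiO2: 46.30% × 250.0 = 115.8 t
  PbO: 7.132% × 250.0 = 17.83 t
  MgO: 9.317% × 250.0 = 23.29 t
Per-oxide balance check on the weights just shown, for the quoted basis mass (summed amounts equal target values up to rounding of the answer):
  SrO: 53.00·0.7014 = 37.17 t (target 37.17 t)
  Al2O3: 69.21·0.003000 + 85.73·0.6502 = 55.95 t (target 55.95 t)
  SiO2: 73.80·0.6353 + 69.21·0.9950 = 115.7 t (target 115.8 t)
  PbO: 18.25·0.9770 = 17.83 t (target 17.83 t)
  MgO: 73.80·0.3156 = 23.29 t (target 23.29 t)
Auditing the glass mass value: net batch after ignition = 250.0 t (the targets, summed, come to 250.0 t; stated basis 250.0 t — any gap is answer rounding).
Summing the batch: Σ batch = 300.0 t; the LOI term Σ batch·LOI equals 50.00 t; yield: glass divided by total = 83.33%.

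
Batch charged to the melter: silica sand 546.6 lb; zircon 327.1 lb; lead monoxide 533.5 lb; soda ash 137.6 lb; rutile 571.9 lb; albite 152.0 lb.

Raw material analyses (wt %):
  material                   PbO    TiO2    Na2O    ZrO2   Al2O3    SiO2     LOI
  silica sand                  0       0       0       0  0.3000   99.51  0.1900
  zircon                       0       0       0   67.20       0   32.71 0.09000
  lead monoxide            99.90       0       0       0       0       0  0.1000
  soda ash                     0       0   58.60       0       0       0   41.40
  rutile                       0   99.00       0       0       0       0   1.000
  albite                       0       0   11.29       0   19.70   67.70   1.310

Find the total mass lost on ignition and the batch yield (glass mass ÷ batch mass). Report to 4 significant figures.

LOI loss = 66.54 lb; glass = 2202 lb; yield = 97.07%

Every computation runs at full float precision from start to finish; intermediates are shown rounded off to 4 significant figures at each printed step — every reported number is rounded only once — all derived quantities are re-derived in full float precision (the totals, yield, net glass mass, the six compositions, ignition loss) from the batch weights at 2202 lb of glass, exactly as shown in either problem or answer.
Each material's LOI contribution:
  silica sand: 546.6 × 0.001900 = 1.039 lb
  zircon: 327.1 × 9.000e-04 = 0.2944 lb
  lead monoxide: 533.5 × 0.001000 = 0.5335 lb
  soda ash: 137.6 × 0.4140 = 56.97 lb
  rutile: 571.9 × 0.01000 = 5.719 lb
  albite: 152.0 × 0.01310 = 1.991 lb
Total LOI = 66.54 lb
Glass = batch − LOI = 2269 − 66.54 = 2202 lb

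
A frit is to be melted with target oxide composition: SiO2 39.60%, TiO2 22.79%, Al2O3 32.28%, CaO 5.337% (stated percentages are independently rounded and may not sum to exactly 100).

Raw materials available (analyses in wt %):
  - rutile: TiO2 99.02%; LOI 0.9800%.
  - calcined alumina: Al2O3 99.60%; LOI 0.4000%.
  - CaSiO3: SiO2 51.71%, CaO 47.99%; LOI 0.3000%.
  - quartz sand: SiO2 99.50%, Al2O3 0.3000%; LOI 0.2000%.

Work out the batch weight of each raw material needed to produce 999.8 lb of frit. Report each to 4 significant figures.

Batch per 999.8 lb frit:
  rutile: 230.1 lb
  calcined alumina: 323.0 lb
  CaSiO3: 111.2 lb
  quartz sand: 340.1 lb
Total batch = 1004 lb; LOI loss = 4.561 lb; yield = 99.55%

The intermediate values are displayed with 4-significant-figure rounding when written out. Each numeric step carries full float precision at each step — a single rounding produces each reported value. All derived quantities (yield, LOI, totals, net glass mass, the four compositions) are recomputed starting from the weights for 999.8 lb of glass in exact precision, exactly as printed in the question or the answer.
Oxide-by-oxide targets in 999.8 lb frit:
  SiO2: 39.60% × 999.8 = 395.9 lb
  TiO2: 22.79% × 999.8 = 227.9 lb
  Al2O3: 32.28% × 999.8 = 322.7 lb
  CaO: 5.337% × 999.8 = 53.36 lb
Checking each oxide sum on the weights just shown, versus the basis set out (every target is met by its sum given rounding of the digits):
  SiO2: 111.2·0.5171 + 340.1·0.9950 = 395.9 lb (target 395.9 lb)
  TiO2: 230.1·0.9902 = 227.8 lb (target 227.9 lb)
  Al2O3: 323.0·0.9960 + 340.1·0.003000 = 322.7 lb (target 322.7 lb)
  CaO: 111.2·0.4799 = 53.36 lb (target 53.36 lb)
Glass-mass closure: whole batch net of LOI = 999.8 lb (summing oxide targets gives 999.9 lb; stated basis 999.8 lb — gaps are rounding artifacts).
Batch grand total — Σ batch = 1004 lb; ignition loss, Σ(batch × LOI) = 4.561 lb; the yield ratio, glass ÷ batch: 99.55%.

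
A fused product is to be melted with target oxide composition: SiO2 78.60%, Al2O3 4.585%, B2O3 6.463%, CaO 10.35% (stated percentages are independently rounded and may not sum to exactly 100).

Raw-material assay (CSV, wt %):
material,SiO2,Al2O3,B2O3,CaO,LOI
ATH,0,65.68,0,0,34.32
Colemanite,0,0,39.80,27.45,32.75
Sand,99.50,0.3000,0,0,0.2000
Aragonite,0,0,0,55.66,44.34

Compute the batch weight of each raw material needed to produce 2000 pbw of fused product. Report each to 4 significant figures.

Batch per 2000 pbw fused product:
  ATH: 132.4 pbw
  Colemanite: 324.8 pbw
  Sand: 1580 pbw
  Aragonite: 211.7 pbw
Total batch = 2249 pbw; LOI loss = 248.8 pbw; yield = 88.94%

The whole derivation keeps exact precision through every step. Mid-chain values appear with 4-significant-digit rounding across the worked steps; every reported number takes a single rounding; derived quantities, including totals, four oxide percentages, LOI, glass mass, the yield, are carried using the weight values for 2000 pbw of glass in full float precision, as set out in either problem or answer.
The oxide mass targets at 2000 pbw fused product:
  SiO2: 78.60% × 2000 = 1572 pbw
  Al2O3: 4.585% × 2000 = 91.70 pbw
  B2O3: 6.463% × 2000 = 129.3 pbw
  CaO: 10.35% × 2000 = 207.0 pbw
Balance tally, oxide-wise, with the batch weights as given, at the basis given (delivered sums recover each target within answer rounding):
  SiO2: 1580·0.9950 = 1572 pbw (target 1572 pbw)
  Al2O3: 132.4·0.6568 + 1580·0.003000 = 91.70 pbw (target 91.70 pbw)
  B2O3: 324.8·0.3980 = 129.3 pbw (target 129.3 pbw)
  CaO: 324.8·0.2745 + 211.7·0.5566 = 207.0 pbw (target 207.0 pbw)
Consistency of the glass mass: the batch minus its LOI: 2000 pbw (targets for the oxides total 2000 pbw; against the stated basis, 2000 pbw — a pure rounding effect).
Adding the batch up: Σ batch = 2249 pbw; LOI removed, Σ of batch·LOI: 248.8 pbw; as yield: glass ÷ batch → 88.94%.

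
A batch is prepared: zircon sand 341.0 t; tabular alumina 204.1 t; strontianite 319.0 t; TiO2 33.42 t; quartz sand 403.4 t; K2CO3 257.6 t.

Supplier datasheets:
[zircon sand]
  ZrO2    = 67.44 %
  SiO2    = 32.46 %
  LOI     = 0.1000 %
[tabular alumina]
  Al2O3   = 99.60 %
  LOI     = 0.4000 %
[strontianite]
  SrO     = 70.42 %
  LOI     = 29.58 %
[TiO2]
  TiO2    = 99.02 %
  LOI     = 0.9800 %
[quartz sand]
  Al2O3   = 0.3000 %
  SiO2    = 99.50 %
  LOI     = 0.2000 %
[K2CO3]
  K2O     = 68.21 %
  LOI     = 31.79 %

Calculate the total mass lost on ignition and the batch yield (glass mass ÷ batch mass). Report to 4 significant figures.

Intermediates appear rounded to four significant digits within the worked lines; each numeric step holds exact precision from first step to last — every reported value takes just one rounding. All derived quantities are rebuilt in exact precision (LOI, glass mass, six oxide percentages, the yield, the totals) using the weight values per 1380 t of glass, as set out in either problem or answer.
Material-by-material LOI:
  zircon sand: 341.0 × 0.001000 = 0.3410 t
  tabular alumina: 204.1 × 0.004000 = 0.8164 t
  strontianite: 319.0 × 0.2958 = 94.36 t
  TiO2: 33.42 × 0.009800 = 0.3275 t
  quartz sand: 403.4 × 0.002000 = 0.8068 t
  K2CO3: 257.6 × 0.3179 = 81.89 t
Total LOI = 178.5 t
Glass = batch − LOI = 1559 − 178.5 = 1380 t

LOI loss = 178.5 t; glass = 1380 t; yield = 88.54%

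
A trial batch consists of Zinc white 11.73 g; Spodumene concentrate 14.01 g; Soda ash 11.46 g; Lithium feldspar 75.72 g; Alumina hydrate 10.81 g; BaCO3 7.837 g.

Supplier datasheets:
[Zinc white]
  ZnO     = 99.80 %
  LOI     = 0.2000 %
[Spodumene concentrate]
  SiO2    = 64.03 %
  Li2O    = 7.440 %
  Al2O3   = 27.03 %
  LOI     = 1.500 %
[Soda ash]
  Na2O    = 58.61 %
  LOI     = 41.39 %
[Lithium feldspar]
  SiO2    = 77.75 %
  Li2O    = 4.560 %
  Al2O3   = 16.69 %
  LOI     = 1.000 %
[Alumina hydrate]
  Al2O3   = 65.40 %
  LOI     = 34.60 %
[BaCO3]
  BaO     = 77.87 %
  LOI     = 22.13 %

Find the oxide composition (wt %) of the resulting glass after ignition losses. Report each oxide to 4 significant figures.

Glass mass = 120.4 g (batch 131.6 − LOI 11.21).
Composition: SiO2 56.37%, Li2O 3.735%, Na2O 5.581%, BaO 5.070%, ZnO 9.726%, Al2O3 19.52%

The whole derivation holds exact precision in every operation. In-progress results are printed with 4-significant-figure rounding in the working. Every reported value takes just one rounding. Derived quantities are recomputed using the weight values at 120.4 g of glass at full float precision (yield, glass mass, totals, ignition loss, the six compositions) exactly as printed in the problem or answer text.
Mass of each oxide from the mix:
  SiO2: 14.01·0.6403 + 75.72·0.7775 = 67.84 g
  Li2O: 14.01·0.07440 + 75.72·0.04560 = 4.495 g
  Na2O: 11.46·0.5861 = 6.717 g
  BaO: 7.837·0.7787 = 6.103 g
  ZnO: 11.73·0.9980 = 11.71 g
  Al2O3: 14.01·0.2703 + 75.72·0.1669 + 10.81·0.6540 = 23.49 g
LOI: 11.73·0.002000 + 14.01·0.01500 + 11.46·0.4139 + 75.72·0.01000 + 10.81·0.3460 + 7.837·0.2213 = 11.21 g
Glass = total batch minus LOI = 131.6 − 11.21 = 120.4 g (matching Σ of the oxides)
wt % = oxide mass / glass mass × 100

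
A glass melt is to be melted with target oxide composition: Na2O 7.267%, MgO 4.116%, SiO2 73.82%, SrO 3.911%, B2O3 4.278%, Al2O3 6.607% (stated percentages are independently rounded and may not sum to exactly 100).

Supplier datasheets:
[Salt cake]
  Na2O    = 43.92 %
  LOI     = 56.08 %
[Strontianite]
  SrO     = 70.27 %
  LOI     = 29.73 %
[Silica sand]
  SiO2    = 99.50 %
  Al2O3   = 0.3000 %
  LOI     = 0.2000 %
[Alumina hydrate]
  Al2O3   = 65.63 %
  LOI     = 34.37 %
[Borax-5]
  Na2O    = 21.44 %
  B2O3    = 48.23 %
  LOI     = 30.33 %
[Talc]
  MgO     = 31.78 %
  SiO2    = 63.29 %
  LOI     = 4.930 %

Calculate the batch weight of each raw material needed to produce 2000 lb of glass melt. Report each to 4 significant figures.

Batch per 2000 lb glass melt:
  Salt cake: 244.3 lb
  Strontianite: 111.3 lb
  Silica sand: 1319 lb
  Alumina hydrate: 195.3 lb
  Borax-5: 177.4 lb
  Talc: 259.0 lb
Total batch = 2306 lb; LOI loss = 306.4 lb; yield = 86.71%

In-progress results are printed rounded off to 4 significant digits across the worked steps; the whole derivation maintains exact precision in every operation; each reported figure is rounded exactly once; all derived quantities (totals, the six compositions, LOI, glass mass, the yield) are carried from the batch weights at 2000 lb of glass in exact precision as given in the problem or answer text.
Target masses of each oxide per 2000 lb glass melt:
  Na2O: 7.267% × 2000 = 145.3 lb
  MgO: 4.116% × 2000 = 82.32 lb
  SiO2: 73.82% × 2000 = 1476 lb
  SrO: 3.911% × 2000 = 78.22 lb
  B2O3: 4.278% × 2000 = 85.56 lb
  Al2O3: 6.607% × 2000 = 132.1 lb
A balance pass over the oxides, with the batch weights as given, on the stated basis (each sum matches its target mass given rounding of the digits):
  Na2O: 244.3·0.4392 + 177.4·0.2144 = 145.3 lb (target 145.3 lb)
  MgO: 259.0·0.3178 = 82.31 lb (target 82.32 lb)
  SiO2: 1319·0.9950 + 259.0·0.6329 = 1476 lb (target 1476 lb)
  SrO: 111.3·0.7027 = 78.21 lb (target 78.22 lb)
  B2O3: 177.4·0.4823 = 85.56 lb (target 85.56 lb)
  Al2O3: 1319·0.003000 + 195.3·0.6563 = 132.1 lb (target 132.1 lb)
Glass-mass sanity pass: net batch after ignition = 2000 lb (the targets, summed, come to 2000 lb; basis as stated: 2000 lb — any gap is answer rounding).
Batch grand total — Σ batch = 2306 lb; LOI removed, Σ of batch·LOI: 306.4 lb; yield = glass ÷ total batch = 86.71%.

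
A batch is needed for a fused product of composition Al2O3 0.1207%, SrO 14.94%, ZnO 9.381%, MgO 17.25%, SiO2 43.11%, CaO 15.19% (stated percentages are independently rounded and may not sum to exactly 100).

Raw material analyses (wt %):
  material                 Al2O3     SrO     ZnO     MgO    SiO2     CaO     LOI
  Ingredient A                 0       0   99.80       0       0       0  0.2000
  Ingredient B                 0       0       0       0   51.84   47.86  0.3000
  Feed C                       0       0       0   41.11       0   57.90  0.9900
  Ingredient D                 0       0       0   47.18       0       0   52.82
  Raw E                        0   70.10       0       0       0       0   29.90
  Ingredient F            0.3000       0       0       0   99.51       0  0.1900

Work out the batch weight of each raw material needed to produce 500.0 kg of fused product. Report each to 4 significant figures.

The intermediate values appear, with 4-significant-figure rounding, in the working; all arithmetic holds full precision in all steps; each reported number receives exactly one rounding — the derived quantities, including totals, glass mass, six oxide percentages, ignition loss, yield, are re-derived from the batch weights per 500.0 kg of glass at full float precision as written in question or answer.
Per-oxide target masses for 500.0 kg fused product:
  Al2O3: 0.1207% × 500.0 = 0.6035 kg
  SrO: 14.94% × 500.0 = 74.70 kg
  ZnO: 9.381% × 500.0 = 46.90 kg
  MgO: 17.25% × 500.0 = 86.25 kg
  SiO2: 43.11% × 500.0 = 215.6 kg
  CaO: 15.19% × 500.0 = 75.95 kg
A balance pass over the oxides, from the weights as reported, under the basis named above (each sum matches its target mass exact up to rounding of places):
  Al2O3: 201.2·0.003000 = 0.6036 kg (target 0.6035 kg)
  SrO: 106.6·0.7010 = 74.73 kg (target 74.70 kg)
  ZnO: 47.00·0.9980 = 46.91 kg (target 46.90 kg)
  MgO: 106.7·0.4111 + 89.87·0.4718 = 86.27 kg (target 86.25 kg)
  SiO2: 29.65·0.5184 + 201.2·0.9951 = 215.6 kg (target 215.6 kg)
  CaO: 29.65·0.4786 + 106.7·0.5790 = 75.97 kg (target 75.95 kg)
Glass-mass closure: Σ batch − LOI loss = 500.1 kg (oxide target masses add up to 500.0 kg; the stated basis being 500.0 kg — rounding explains the deltas).
Whole-batch sum: Σ batch = 581.0 kg; Σ batch·LOI gives LOI loss = 80.96 kg; as yield: glass ÷ batch → 86.07%.

Batch per 500.0 kg fused product:
  Ingredient A: 47.00 kg
  Ingredient B: 29.65 kg
  Feed C: 106.7 kg
  Ingredient D: 89.87 kg
  Raw E: 106.6 kg
  Ingredient F: 201.2 kg
Total batch = 581.0 kg; LOI loss = 80.96 kg; yield = 86.07%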